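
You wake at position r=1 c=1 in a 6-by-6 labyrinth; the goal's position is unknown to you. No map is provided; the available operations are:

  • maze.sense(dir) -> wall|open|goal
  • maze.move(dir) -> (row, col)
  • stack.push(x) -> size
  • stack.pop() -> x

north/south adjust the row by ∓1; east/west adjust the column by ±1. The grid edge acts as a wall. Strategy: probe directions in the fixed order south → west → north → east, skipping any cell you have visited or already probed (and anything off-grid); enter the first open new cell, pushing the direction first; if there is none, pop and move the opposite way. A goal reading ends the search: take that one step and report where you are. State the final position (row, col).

-> maze.sense(dir→south)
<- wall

-> maze.sense(dir→west)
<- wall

-> maze.sense(dir→north)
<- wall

-> maze.sense(dir→east)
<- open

-> stack.push(x→east)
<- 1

-> maze.move(dir→east)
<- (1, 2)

-> maze.sense(dir→south)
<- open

-> stack.push(x→south)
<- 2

-> maze.move(dir→south)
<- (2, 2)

-> maze.sense(dir→south)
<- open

-> stack.push(x→south)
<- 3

-> maze.move(dir→south)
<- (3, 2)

-> maze.sense(dir→south)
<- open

-> stack.push(x→south)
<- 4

-> maze.move(dir→south)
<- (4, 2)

-> maze.sense(dir→south)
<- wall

-> maze.sense(dir→west)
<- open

-> stack.push(x→west)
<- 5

-> maze.move(dir→west)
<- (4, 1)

-> maze.sense(dir→south)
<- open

-> stack.push(x→south)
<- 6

-> maze.move(dir→south)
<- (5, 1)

-> maze.sense(dir→west)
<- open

-> stack.push(x→west)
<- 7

-> maze.move(dir→west)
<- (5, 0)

-> maze.sense(dir→north)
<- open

-> stack.push(x→north)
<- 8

-> maze.move(dir→north)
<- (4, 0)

-> maze.sense(dir→north)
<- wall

-> stack.pop()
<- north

-> maze.move(dir→south)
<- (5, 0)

-> stack.pop()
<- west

-> maze.move(dir→east)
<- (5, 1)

-> stack.pop()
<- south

-> maze.move(dir→north)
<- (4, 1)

-> maze.sense(dir→north)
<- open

-> stack.push(x→north)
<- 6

-> maze.move(dir→north)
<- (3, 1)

-> stack.pop()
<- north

-> maze.move(dir→south)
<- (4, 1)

-> stack.pop()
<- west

-> maze.move(dir→east)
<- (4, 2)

-> maze.sense(dir→east)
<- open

-> stack.push(x→east)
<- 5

-> maze.move(dir→east)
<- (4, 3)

-> maze.sense(dir→south)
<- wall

-> maze.sense(dir→north)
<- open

-> stack.push(x→north)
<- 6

-> maze.move(dir→north)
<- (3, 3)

-> maze.sense(dir→north)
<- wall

-> maze.sense(dir→east)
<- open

-> stack.push(x→east)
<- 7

-> maze.move(dir→east)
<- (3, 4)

-> maze.sense(dir→south)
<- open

-> stack.push(x→south)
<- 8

-> maze.move(dir→south)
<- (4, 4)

-> maze.sense(dir→south)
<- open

-> stack.push(x→south)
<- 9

-> maze.move(dir→south)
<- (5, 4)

-> maze.sense(dir→east)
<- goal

-> maze.move(dir→east)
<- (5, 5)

Answer: (5, 5)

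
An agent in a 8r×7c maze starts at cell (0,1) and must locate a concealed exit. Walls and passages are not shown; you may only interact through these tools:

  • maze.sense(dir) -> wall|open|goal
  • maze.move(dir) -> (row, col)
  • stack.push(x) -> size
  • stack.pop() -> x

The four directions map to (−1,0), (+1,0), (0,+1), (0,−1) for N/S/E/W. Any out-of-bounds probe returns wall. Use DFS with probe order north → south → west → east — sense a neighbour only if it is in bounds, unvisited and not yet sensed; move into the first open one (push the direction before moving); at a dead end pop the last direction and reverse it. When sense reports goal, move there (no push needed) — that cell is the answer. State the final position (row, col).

-- 1. maze.sense(dir='south') -> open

-- 2. stack.push(x='south') -> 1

-- 3. maze.move(dir='south') -> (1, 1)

-- 4. maze.sense(dir='south') -> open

-- 5. stack.push(x='south') -> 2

-- 6. maze.move(dir='south') -> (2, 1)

-- 7. maze.sense(dir='south') -> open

-- 8. stack.push(x='south') -> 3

-- 9. maze.move(dir='south') -> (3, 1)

-- 10. maze.sense(dir='south') -> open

-- 11. stack.push(x='south') -> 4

-- 12. maze.move(dir='south') -> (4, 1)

-- 13. maze.sense(dir='south') -> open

-- 14. stack.push(x='south') -> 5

-- 15. maze.move(dir='south') -> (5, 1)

-- 16. maze.sense(dir='south') -> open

-- 17. stack.push(x='south') -> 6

-- 18. maze.move(dir='south') -> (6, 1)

-- 19. maze.sense(dir='south') -> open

-- 20. stack.push(x='south') -> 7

-- 21. maze.move(dir='south') -> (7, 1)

-- 22. maze.sense(dir='west') -> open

-- 23. stack.push(x='west') -> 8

-- 24. maze.move(dir='west') -> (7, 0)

-- 25. maze.sense(dir='north') -> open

-- 26. stack.push(x='north') -> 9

-- 27. maze.move(dir='north') -> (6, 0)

-- 28. maze.sense(dir='north') -> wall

-- 29. stack.pop() -> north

-- 30. maze.move(dir='south') -> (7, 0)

-- 31. stack.pop() -> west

-- 32. maze.move(dir='east') -> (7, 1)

-- 33. maze.sense(dir='east') -> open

-- 34. stack.push(x='east') -> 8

-- 35. maze.move(dir='east') -> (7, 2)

-- 36. maze.sense(dir='north') -> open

-- 37. stack.push(x='north') -> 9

-- 38. maze.move(dir='north') -> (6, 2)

-- 39. maze.sense(dir='north') -> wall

-- 40. maze.sense(dir='east') -> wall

-- 41. stack.pop() -> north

-- 42. maze.move(dir='south') -> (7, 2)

-- 43. maze.sense(dir='east') -> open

-- 44. stack.push(x='east') -> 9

-- 45. maze.move(dir='east') -> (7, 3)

-- 46. maze.sense(dir='east') -> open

-- 47. stack.push(x='east') -> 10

-- 48. maze.move(dir='east') -> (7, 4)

-- 49. maze.sense(dir='north') -> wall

-- 50. maze.sense(dir='east') -> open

-- 51. stack.push(x='east') -> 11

-- 52. maze.move(dir='east') -> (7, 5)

-- 53. maze.sense(dir='north') -> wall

-- 54. maze.sense(dir='east') -> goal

-- 55. maze.move(dir='east') -> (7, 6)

Answer: (7, 6)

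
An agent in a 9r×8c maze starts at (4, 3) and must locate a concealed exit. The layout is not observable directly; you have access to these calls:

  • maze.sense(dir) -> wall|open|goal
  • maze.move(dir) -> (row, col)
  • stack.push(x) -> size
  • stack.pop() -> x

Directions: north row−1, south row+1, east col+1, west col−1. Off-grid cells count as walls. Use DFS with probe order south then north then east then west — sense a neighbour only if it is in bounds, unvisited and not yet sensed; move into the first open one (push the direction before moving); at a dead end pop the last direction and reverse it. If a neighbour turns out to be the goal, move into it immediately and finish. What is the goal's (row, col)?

→ maze.sense(south)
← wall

→ maze.sense(north)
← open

→ stack.push(north)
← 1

→ maze.move(north)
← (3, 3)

→ maze.sense(north)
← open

→ stack.push(north)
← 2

→ maze.move(north)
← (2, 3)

→ maze.sense(north)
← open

→ stack.push(north)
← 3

→ maze.move(north)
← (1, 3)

→ maze.sense(north)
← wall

→ maze.sense(east)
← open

→ stack.push(east)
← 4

→ maze.move(east)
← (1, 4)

→ maze.sense(south)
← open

→ stack.push(south)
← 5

→ maze.move(south)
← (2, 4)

→ maze.sense(south)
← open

→ stack.push(south)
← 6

→ maze.move(south)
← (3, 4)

→ maze.sense(south)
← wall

→ maze.sense(east)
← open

→ stack.push(east)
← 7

→ maze.move(east)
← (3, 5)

→ maze.sense(south)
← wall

→ maze.sense(north)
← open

→ stack.push(north)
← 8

→ maze.move(north)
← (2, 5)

→ maze.sense(north)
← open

→ stack.push(north)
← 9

→ maze.move(north)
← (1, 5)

→ maze.sense(north)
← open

→ stack.push(north)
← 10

→ maze.move(north)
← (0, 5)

→ maze.sense(east)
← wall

→ maze.sense(west)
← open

→ stack.push(west)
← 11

→ maze.move(west)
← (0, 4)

→ stack.pop()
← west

→ maze.move(east)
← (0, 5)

→ stack.pop()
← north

→ maze.move(south)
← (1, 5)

→ maze.sense(east)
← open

→ stack.push(east)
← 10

→ maze.move(east)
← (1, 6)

→ maze.sense(south)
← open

→ stack.push(south)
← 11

→ maze.move(south)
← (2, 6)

→ maze.sense(south)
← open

→ stack.push(south)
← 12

→ maze.move(south)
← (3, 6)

→ maze.sense(south)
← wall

→ maze.sense(east)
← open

→ stack.push(east)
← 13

→ maze.move(east)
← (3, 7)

→ maze.sense(south)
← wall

→ maze.sense(north)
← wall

→ stack.pop()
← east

→ maze.move(west)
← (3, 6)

→ stack.pop()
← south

→ maze.move(north)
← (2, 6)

→ stack.pop()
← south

→ maze.move(north)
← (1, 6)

→ maze.sense(east)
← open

→ stack.push(east)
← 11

→ maze.move(east)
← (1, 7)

→ maze.sense(north)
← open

→ stack.push(north)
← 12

→ maze.move(north)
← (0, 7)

→ stack.pop()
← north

→ maze.move(south)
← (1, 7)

→ stack.pop()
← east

→ maze.move(west)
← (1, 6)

→ stack.pop()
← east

→ maze.move(west)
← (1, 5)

→ stack.pop()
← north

→ maze.move(south)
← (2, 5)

→ stack.pop()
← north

→ maze.move(south)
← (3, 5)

→ stack.pop()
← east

→ maze.move(west)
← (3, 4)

→ stack.pop()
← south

→ maze.move(north)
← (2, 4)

→ stack.pop()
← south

→ maze.move(north)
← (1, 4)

→ stack.pop()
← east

→ maze.move(west)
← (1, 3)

→ maze.sense(west)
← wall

→ stack.pop()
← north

→ maze.move(south)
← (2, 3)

→ maze.sense(west)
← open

→ stack.push(west)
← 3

→ maze.move(west)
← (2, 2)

→ maze.sense(south)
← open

→ stack.push(south)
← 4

→ maze.move(south)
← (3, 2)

→ maze.sense(south)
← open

→ stack.push(south)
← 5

→ maze.move(south)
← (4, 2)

→ maze.sense(south)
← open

→ stack.push(south)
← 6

→ maze.move(south)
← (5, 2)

→ maze.sense(south)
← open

→ stack.push(south)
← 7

→ maze.move(south)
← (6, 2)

→ maze.sense(south)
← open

→ stack.push(south)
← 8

→ maze.move(south)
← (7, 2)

→ maze.sense(south)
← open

→ stack.push(south)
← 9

→ maze.move(south)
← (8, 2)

→ maze.sense(east)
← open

→ stack.push(east)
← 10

→ maze.move(east)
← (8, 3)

→ maze.sense(north)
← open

→ stack.push(north)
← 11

→ maze.move(north)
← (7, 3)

→ maze.sense(north)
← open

→ stack.push(north)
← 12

→ maze.move(north)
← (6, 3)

→ maze.sense(east)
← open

→ stack.push(east)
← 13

→ maze.move(east)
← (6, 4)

→ maze.sense(south)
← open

→ stack.push(south)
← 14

→ maze.move(south)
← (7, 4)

→ maze.sense(south)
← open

→ stack.push(south)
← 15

→ maze.move(south)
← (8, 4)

→ maze.sense(east)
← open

→ stack.push(east)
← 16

→ maze.move(east)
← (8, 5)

→ maze.sense(north)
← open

→ stack.push(north)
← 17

→ maze.move(north)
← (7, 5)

→ maze.sense(north)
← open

→ stack.push(north)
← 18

→ maze.move(north)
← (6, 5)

→ maze.sense(north)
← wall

→ maze.sense(east)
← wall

→ stack.pop()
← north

→ maze.move(south)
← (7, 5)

→ maze.sense(east)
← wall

→ stack.pop()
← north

→ maze.move(south)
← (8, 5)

→ maze.sense(east)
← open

→ stack.push(east)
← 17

→ maze.move(east)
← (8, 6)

→ maze.sense(east)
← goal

→ maze.move(east)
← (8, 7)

Answer: (8, 7)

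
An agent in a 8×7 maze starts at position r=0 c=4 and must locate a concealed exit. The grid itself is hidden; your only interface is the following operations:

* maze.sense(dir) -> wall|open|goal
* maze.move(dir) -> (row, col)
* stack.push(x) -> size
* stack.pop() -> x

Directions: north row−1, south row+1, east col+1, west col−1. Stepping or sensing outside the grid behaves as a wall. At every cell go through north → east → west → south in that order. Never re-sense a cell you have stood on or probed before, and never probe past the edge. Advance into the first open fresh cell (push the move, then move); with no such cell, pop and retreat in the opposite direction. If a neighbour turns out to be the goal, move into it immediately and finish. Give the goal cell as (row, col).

# sense(dir: east) ~> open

# push(x: east) ~> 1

# move(dir: east) ~> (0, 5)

# sense(dir: east) ~> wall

# sense(dir: south) ~> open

# push(x: south) ~> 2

# move(dir: south) ~> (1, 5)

# sense(dir: east) ~> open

# push(x: east) ~> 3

# move(dir: east) ~> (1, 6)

# sense(dir: south) ~> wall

# pop() ~> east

# move(dir: west) ~> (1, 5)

# sense(dir: west) ~> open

# push(x: west) ~> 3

# move(dir: west) ~> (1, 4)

# sense(dir: west) ~> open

# push(x: west) ~> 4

# move(dir: west) ~> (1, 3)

# sense(dir: north) ~> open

# push(x: north) ~> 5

# move(dir: north) ~> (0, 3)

# sense(dir: west) ~> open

# push(x: west) ~> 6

# move(dir: west) ~> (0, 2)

# sense(dir: west) ~> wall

# sense(dir: south) ~> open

# push(x: south) ~> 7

# move(dir: south) ~> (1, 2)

# sense(dir: west) ~> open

# push(x: west) ~> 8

# move(dir: west) ~> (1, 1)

# sense(dir: west) ~> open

# push(x: west) ~> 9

# move(dir: west) ~> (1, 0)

# sense(dir: north) ~> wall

# sense(dir: south) ~> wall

# pop() ~> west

# move(dir: east) ~> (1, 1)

# sense(dir: south) ~> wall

# pop() ~> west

# move(dir: east) ~> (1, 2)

# sense(dir: south) ~> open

# push(x: south) ~> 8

# move(dir: south) ~> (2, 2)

# sense(dir: east) ~> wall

# sense(dir: south) ~> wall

# pop() ~> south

# move(dir: north) ~> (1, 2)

# pop() ~> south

# move(dir: north) ~> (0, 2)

# pop() ~> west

# move(dir: east) ~> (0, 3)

# pop() ~> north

# move(dir: south) ~> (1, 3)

# pop() ~> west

# move(dir: east) ~> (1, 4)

# sense(dir: south) ~> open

# push(x: south) ~> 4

# move(dir: south) ~> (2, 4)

# sense(dir: east) ~> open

# push(x: east) ~> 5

# move(dir: east) ~> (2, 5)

# sense(dir: south) ~> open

# push(x: south) ~> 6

# move(dir: south) ~> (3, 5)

# sense(dir: east) ~> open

# push(x: east) ~> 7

# move(dir: east) ~> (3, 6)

# sense(dir: south) ~> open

# push(x: south) ~> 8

# move(dir: south) ~> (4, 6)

# sense(dir: west) ~> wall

# sense(dir: south) ~> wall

# pop() ~> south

# move(dir: north) ~> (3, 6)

# pop() ~> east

# move(dir: west) ~> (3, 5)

# sense(dir: west) ~> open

# push(x: west) ~> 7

# move(dir: west) ~> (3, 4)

# sense(dir: west) ~> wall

# sense(dir: south) ~> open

# push(x: south) ~> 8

# move(dir: south) ~> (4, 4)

# sense(dir: west) ~> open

# push(x: west) ~> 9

# move(dir: west) ~> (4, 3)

# sense(dir: west) ~> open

# push(x: west) ~> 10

# move(dir: west) ~> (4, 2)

# sense(dir: west) ~> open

# push(x: west) ~> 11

# move(dir: west) ~> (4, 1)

# sense(dir: north) ~> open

# push(x: north) ~> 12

# move(dir: north) ~> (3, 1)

# sense(dir: west) ~> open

# push(x: west) ~> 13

# move(dir: west) ~> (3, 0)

# sense(dir: south) ~> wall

# pop() ~> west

# move(dir: east) ~> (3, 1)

# pop() ~> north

# move(dir: south) ~> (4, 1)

# sense(dir: south) ~> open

# push(x: south) ~> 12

# move(dir: south) ~> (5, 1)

# sense(dir: east) ~> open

# push(x: east) ~> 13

# move(dir: east) ~> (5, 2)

# sense(dir: east) ~> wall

# sense(dir: south) ~> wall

# pop() ~> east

# move(dir: west) ~> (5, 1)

# sense(dir: west) ~> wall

# sense(dir: south) ~> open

# push(x: south) ~> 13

# move(dir: south) ~> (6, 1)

# sense(dir: west) ~> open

# push(x: west) ~> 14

# move(dir: west) ~> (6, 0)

# sense(dir: south) ~> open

# push(x: south) ~> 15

# move(dir: south) ~> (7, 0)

# sense(dir: east) ~> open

# push(x: east) ~> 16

# move(dir: east) ~> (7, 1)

# sense(dir: east) ~> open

# push(x: east) ~> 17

# move(dir: east) ~> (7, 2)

# sense(dir: east) ~> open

# push(x: east) ~> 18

# move(dir: east) ~> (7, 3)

# sense(dir: north) ~> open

# push(x: north) ~> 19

# move(dir: north) ~> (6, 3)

# sense(dir: east) ~> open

# push(x: east) ~> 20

# move(dir: east) ~> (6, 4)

# sense(dir: north) ~> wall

# sense(dir: east) ~> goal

# move(dir: east) ~> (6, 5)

Answer: (6, 5)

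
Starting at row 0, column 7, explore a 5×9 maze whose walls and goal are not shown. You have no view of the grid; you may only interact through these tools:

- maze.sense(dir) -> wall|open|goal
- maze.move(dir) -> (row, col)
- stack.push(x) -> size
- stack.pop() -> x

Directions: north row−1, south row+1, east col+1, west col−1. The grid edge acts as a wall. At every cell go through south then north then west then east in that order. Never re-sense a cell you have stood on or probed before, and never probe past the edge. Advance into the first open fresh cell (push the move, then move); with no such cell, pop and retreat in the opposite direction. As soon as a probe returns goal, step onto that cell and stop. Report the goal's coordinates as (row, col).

Now I run sense passing dir: south, which returns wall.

Using sense passing dir: west, — result: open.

Invoking push passing x: west, → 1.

I run move passing dir: west, giving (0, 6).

I invoke sense passing dir: south, and see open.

I invoke push passing x: south, which returns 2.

I call move passing dir: south, and get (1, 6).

Now I run sense passing dir: south, yielding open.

Now I run push passing x: south, → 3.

Then move passing dir: south, which returns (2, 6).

Using sense passing dir: south, → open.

Next I call push passing x: south, : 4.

Using move passing dir: south, and get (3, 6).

I use sense passing dir: south, yielding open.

I use push passing x: south, and see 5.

Now I run move passing dir: south, → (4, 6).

I run sense passing dir: west, → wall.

Then sense passing dir: east, → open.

I run push passing x: east, and get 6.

Calling move passing dir: east, yielding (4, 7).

I use sense passing dir: north, and get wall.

Now I run sense passing dir: east, and observe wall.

I use pop, → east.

Using move passing dir: west, yielding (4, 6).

Now I run pop(), and get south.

Now I run move passing dir: north, — result: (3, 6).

Calling sense passing dir: west, — result: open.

I invoke push passing x: west, and get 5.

Next I call move passing dir: west, which returns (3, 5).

Using sense passing dir: north, → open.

I run push passing x: north, yielding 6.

I use move passing dir: north, and see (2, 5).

I try sense passing dir: north, and get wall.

Then sense passing dir: west, and see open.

Then push passing x: west, giving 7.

Calling move passing dir: west, and observe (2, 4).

Then sense passing dir: south, yielding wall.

Next I call sense passing dir: north, which returns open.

I call push passing x: north, — result: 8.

Invoking move passing dir: north, → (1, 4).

I run sense passing dir: north, which returns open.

Using push passing x: north, yielding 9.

I run move passing dir: north, → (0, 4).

Calling sense passing dir: west, and see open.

I call push passing x: west, and get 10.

I try move passing dir: west, yielding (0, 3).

I call sense passing dir: south, giving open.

Then push passing x: south, giving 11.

Using move passing dir: south, — result: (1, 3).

I invoke sense passing dir: south, which returns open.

Next I call push passing x: south, — result: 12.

Invoking move passing dir: south, giving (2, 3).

Now I run sense passing dir: south, → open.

I run push passing x: south, and get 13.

I try move passing dir: south, giving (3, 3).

Invoking sense passing dir: south, yielding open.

I invoke push passing x: south, and see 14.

Invoking move passing dir: south, : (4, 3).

I run sense passing dir: west, → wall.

I use sense passing dir: east, giving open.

I use push passing x: east, and observe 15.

I call move passing dir: east, : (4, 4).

Using pop(), and get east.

Invoking move passing dir: west, — result: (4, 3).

I call pop, and get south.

Invoking move passing dir: north, giving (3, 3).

I run sense passing dir: west, and see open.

I call push passing x: west, : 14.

I run move passing dir: west, yielding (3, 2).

I invoke sense passing dir: north, which returns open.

Calling push passing x: north, : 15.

I try move passing dir: north, yielding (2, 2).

Now I run sense passing dir: north, — result: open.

Now I run push passing x: north, giving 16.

Then move passing dir: north, and observe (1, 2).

I use sense passing dir: north, giving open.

Using push passing x: north, yielding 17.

Calling move passing dir: north, which returns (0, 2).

Then sense passing dir: west, → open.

I try push passing x: west, yielding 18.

Then move passing dir: west, → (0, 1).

I try sense passing dir: south, — result: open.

Then push passing x: south, and observe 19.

Next I call move passing dir: south, which returns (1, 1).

Calling sense passing dir: south, and see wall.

Invoking sense passing dir: west, : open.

Invoking push passing x: west, → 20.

Now I run move passing dir: west, and get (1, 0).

Next I call sense passing dir: south, → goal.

Next I call move passing dir: south, : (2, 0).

Answer: (2, 0)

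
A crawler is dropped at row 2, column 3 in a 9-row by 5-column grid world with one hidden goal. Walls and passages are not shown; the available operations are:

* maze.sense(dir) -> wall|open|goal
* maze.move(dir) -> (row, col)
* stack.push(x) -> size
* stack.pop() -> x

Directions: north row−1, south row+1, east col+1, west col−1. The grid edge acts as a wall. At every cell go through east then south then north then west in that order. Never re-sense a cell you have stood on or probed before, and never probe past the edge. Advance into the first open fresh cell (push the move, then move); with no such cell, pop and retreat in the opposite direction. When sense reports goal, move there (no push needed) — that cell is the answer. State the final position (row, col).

Now I run maze.sense on east, giving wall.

I try maze.sense on south, and see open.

Calling stack.push on south, and get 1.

Using maze.move on south, → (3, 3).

I use maze.sense on east, which returns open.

I use stack.push on east, which returns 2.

Then maze.move on east, — result: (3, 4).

Next I call maze.sense on south, → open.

Now I run stack.push on south, and observe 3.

Calling maze.move on south, yielding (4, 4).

I run maze.sense on south, → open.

I run stack.push on south, : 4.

Calling maze.move on south, — result: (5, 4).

I call maze.sense on south, which returns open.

Now I run stack.push on south, and see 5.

I try maze.move on south, and see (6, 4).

Using maze.sense on south, → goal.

I run maze.move on south, and get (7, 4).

Answer: (7, 4)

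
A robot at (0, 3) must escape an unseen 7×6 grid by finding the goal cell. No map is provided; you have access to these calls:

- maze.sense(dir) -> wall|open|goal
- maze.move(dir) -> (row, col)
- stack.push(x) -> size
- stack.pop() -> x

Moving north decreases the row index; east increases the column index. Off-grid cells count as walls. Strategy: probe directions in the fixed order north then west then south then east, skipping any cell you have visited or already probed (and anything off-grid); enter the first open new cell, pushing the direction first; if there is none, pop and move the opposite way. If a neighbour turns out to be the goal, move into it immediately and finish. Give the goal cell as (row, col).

! maze.sense(dir→west) -> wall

! maze.sense(dir→south) -> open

! stack.push(x→south) -> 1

! maze.move(dir→south) -> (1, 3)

! maze.sense(dir→west) -> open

! stack.push(x→west) -> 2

! maze.move(dir→west) -> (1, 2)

! maze.sense(dir→west) -> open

! stack.push(x→west) -> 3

! maze.move(dir→west) -> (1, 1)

! maze.sense(dir→north) -> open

! stack.push(x→north) -> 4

! maze.move(dir→north) -> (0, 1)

! maze.sense(dir→west) -> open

! stack.push(x→west) -> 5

! maze.move(dir→west) -> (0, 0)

! maze.sense(dir→south) -> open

! stack.push(x→south) -> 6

! maze.move(dir→south) -> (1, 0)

! maze.sense(dir→south) -> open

! stack.push(x→south) -> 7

! maze.move(dir→south) -> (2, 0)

! maze.sense(dir→south) -> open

! stack.push(x→south) -> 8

! maze.move(dir→south) -> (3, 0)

! maze.sense(dir→south) -> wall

! maze.sense(dir→east) -> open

! stack.push(x→east) -> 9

! maze.move(dir→east) -> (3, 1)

! maze.sense(dir→north) -> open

! stack.push(x→north) -> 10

! maze.move(dir→north) -> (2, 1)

! maze.sense(dir→east) -> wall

! stack.pop() -> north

! maze.move(dir→south) -> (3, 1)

! maze.sense(dir→south) -> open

! stack.push(x→south) -> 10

! maze.move(dir→south) -> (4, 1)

! maze.sense(dir→south) -> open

! stack.push(x→south) -> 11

! maze.move(dir→south) -> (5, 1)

! maze.sense(dir→west) -> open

! stack.push(x→west) -> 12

! maze.move(dir→west) -> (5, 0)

! maze.sense(dir→south) -> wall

! stack.pop() -> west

! maze.move(dir→east) -> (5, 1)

! maze.sense(dir→south) -> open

! stack.push(x→south) -> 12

! maze.move(dir→south) -> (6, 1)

! maze.sense(dir→east) -> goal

! maze.move(dir→east) -> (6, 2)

Answer: (6, 2)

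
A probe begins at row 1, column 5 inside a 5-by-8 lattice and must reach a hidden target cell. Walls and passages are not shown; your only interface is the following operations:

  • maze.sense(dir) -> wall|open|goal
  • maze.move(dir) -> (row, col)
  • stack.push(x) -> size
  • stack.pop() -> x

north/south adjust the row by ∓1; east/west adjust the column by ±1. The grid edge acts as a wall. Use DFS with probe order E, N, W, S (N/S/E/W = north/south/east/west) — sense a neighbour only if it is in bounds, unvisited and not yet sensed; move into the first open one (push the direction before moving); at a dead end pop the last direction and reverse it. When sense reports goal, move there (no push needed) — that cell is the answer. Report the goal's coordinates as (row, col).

→ maze.sense(dir→east)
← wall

→ maze.sense(dir→north)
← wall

→ maze.sense(dir→west)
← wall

→ maze.sense(dir→south)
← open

→ stack.push(x→south)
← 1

→ maze.move(dir→south)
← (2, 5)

→ maze.sense(dir→east)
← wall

→ maze.sense(dir→west)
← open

→ stack.push(x→west)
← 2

→ maze.move(dir→west)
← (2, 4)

→ maze.sense(dir→west)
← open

→ stack.push(x→west)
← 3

→ maze.move(dir→west)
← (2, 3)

→ maze.sense(dir→north)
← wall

→ maze.sense(dir→west)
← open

→ stack.push(x→west)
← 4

→ maze.move(dir→west)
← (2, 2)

→ maze.sense(dir→north)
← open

→ stack.push(x→north)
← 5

→ maze.move(dir→north)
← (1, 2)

→ maze.sense(dir→north)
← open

→ stack.push(x→north)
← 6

→ maze.move(dir→north)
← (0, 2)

→ maze.sense(dir→east)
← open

→ stack.push(x→east)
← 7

→ maze.move(dir→east)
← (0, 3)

→ maze.sense(dir→east)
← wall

→ stack.pop()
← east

→ maze.move(dir→west)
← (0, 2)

→ maze.sense(dir→west)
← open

→ stack.push(x→west)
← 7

→ maze.move(dir→west)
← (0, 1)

→ maze.sense(dir→west)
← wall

→ maze.sense(dir→south)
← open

→ stack.push(x→south)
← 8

→ maze.move(dir→south)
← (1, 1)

→ maze.sense(dir→west)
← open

→ stack.push(x→west)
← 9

→ maze.move(dir→west)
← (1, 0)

→ maze.sense(dir→south)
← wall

→ stack.pop()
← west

→ maze.move(dir→east)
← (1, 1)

→ maze.sense(dir→south)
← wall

→ stack.pop()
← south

→ maze.move(dir→north)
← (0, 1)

→ stack.pop()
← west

→ maze.move(dir→east)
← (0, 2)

→ stack.pop()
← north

→ maze.move(dir→south)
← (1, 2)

→ stack.pop()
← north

→ maze.move(dir→south)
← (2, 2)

→ maze.sense(dir→south)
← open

→ stack.push(x→south)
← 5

→ maze.move(dir→south)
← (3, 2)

→ maze.sense(dir→east)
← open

→ stack.push(x→east)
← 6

→ maze.move(dir→east)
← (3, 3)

→ maze.sense(dir→east)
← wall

→ maze.sense(dir→south)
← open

→ stack.push(x→south)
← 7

→ maze.move(dir→south)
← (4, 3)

→ maze.sense(dir→east)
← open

→ stack.push(x→east)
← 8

→ maze.move(dir→east)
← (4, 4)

→ maze.sense(dir→east)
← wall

→ stack.pop()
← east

→ maze.move(dir→west)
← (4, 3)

→ maze.sense(dir→west)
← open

→ stack.push(x→west)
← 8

→ maze.move(dir→west)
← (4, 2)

→ maze.sense(dir→west)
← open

→ stack.push(x→west)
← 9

→ maze.move(dir→west)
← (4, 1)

→ maze.sense(dir→north)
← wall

→ maze.sense(dir→west)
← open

→ stack.push(x→west)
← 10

→ maze.move(dir→west)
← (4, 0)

→ maze.sense(dir→north)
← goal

→ maze.move(dir→north)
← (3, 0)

Answer: (3, 0)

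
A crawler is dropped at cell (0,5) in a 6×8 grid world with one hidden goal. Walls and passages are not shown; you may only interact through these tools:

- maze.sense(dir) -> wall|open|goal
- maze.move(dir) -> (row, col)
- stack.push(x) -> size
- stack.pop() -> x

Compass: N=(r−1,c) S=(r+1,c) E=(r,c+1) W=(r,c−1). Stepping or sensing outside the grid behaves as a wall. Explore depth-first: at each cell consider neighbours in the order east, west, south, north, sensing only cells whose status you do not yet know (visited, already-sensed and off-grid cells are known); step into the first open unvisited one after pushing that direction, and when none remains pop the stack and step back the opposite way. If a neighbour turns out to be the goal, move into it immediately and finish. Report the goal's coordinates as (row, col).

Do: maze.sense[dir: east]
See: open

Do: stack.push[x: east]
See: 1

Do: maze.move[dir: east]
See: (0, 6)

Do: maze.sense[dir: east]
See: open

Do: stack.push[x: east]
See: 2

Do: maze.move[dir: east]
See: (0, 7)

Do: maze.sense[dir: south]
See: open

Do: stack.push[x: south]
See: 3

Do: maze.move[dir: south]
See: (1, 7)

Do: maze.sense[dir: west]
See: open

Do: stack.push[x: west]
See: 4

Do: maze.move[dir: west]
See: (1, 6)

Do: maze.sense[dir: west]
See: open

Do: stack.push[x: west]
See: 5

Do: maze.move[dir: west]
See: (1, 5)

Do: maze.sense[dir: west]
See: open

Do: stack.push[x: west]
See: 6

Do: maze.move[dir: west]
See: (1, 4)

Do: maze.sense[dir: west]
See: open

Do: stack.push[x: west]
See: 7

Do: maze.move[dir: west]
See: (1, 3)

Do: maze.sense[dir: west]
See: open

Do: stack.push[x: west]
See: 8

Do: maze.move[dir: west]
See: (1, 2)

Do: maze.sense[dir: west]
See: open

Do: stack.push[x: west]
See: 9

Do: maze.move[dir: west]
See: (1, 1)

Do: maze.sense[dir: west]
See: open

Do: stack.push[x: west]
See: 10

Do: maze.move[dir: west]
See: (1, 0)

Do: maze.sense[dir: south]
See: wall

Do: maze.sense[dir: north]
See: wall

Do: stack.pop[]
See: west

Do: maze.move[dir: east]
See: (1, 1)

Do: maze.sense[dir: south]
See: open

Do: stack.push[x: south]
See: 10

Do: maze.move[dir: south]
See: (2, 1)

Do: maze.sense[dir: east]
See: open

Do: stack.push[x: east]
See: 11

Do: maze.move[dir: east]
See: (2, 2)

Do: maze.sense[dir: east]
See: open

Do: stack.push[x: east]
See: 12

Do: maze.move[dir: east]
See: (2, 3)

Do: maze.sense[dir: east]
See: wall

Do: maze.sense[dir: south]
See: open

Do: stack.push[x: south]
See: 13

Do: maze.move[dir: south]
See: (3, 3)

Do: maze.sense[dir: east]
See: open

Do: stack.push[x: east]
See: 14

Do: maze.move[dir: east]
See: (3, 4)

Do: maze.sense[dir: east]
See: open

Do: stack.push[x: east]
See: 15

Do: maze.move[dir: east]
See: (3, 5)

Do: maze.sense[dir: east]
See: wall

Do: maze.sense[dir: south]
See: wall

Do: maze.sense[dir: north]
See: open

Do: stack.push[x: north]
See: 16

Do: maze.move[dir: north]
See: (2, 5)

Do: maze.sense[dir: east]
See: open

Do: stack.push[x: east]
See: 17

Do: maze.move[dir: east]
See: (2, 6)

Do: maze.sense[dir: east]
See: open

Do: stack.push[x: east]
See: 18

Do: maze.move[dir: east]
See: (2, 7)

Do: maze.sense[dir: south]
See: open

Do: stack.push[x: south]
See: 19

Do: maze.move[dir: south]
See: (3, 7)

Do: maze.sense[dir: south]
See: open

Do: stack.push[x: south]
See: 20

Do: maze.move[dir: south]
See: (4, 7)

Do: maze.sense[dir: west]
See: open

Do: stack.push[x: west]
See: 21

Do: maze.move[dir: west]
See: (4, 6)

Do: maze.sense[dir: south]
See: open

Do: stack.push[x: south]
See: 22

Do: maze.move[dir: south]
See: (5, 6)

Do: maze.sense[dir: east]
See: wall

Do: maze.sense[dir: west]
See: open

Do: stack.push[x: west]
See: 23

Do: maze.move[dir: west]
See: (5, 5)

Do: maze.sense[dir: west]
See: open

Do: stack.push[x: west]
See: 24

Do: maze.move[dir: west]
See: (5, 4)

Do: maze.sense[dir: west]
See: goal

Do: maze.move[dir: west]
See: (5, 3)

Answer: (5, 3)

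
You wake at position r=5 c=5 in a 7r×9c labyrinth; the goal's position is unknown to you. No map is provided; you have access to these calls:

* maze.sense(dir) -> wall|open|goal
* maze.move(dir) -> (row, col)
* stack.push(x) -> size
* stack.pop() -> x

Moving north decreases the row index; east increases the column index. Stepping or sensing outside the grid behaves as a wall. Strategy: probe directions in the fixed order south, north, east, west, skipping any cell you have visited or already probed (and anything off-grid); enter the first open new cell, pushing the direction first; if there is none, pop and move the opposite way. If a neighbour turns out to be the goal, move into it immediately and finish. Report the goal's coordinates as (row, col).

→ sense(dir=south)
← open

→ push(x=south)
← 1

→ move(dir=south)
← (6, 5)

→ sense(dir=east)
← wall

→ sense(dir=west)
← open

→ push(x=west)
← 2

→ move(dir=west)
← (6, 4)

→ sense(dir=north)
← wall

→ sense(dir=west)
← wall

→ pop()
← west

→ move(dir=east)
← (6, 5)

→ pop()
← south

→ move(dir=north)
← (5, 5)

→ sense(dir=north)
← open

→ push(x=north)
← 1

→ move(dir=north)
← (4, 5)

→ sense(dir=north)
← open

→ push(x=north)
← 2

→ move(dir=north)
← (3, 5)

→ sense(dir=north)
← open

→ push(x=north)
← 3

→ move(dir=north)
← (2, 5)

→ sense(dir=north)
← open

→ push(x=north)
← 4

→ move(dir=north)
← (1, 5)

→ sense(dir=north)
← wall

→ sense(dir=east)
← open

→ push(x=east)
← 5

→ move(dir=east)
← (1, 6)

→ sense(dir=south)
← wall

→ sense(dir=north)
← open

→ push(x=north)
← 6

→ move(dir=north)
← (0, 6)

→ sense(dir=east)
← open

→ push(x=east)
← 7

→ move(dir=east)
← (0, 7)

→ sense(dir=south)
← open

→ push(x=south)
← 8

→ move(dir=south)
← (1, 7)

→ sense(dir=south)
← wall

→ sense(dir=east)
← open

→ push(x=east)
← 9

→ move(dir=east)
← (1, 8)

→ sense(dir=south)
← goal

→ move(dir=south)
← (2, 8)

Answer: (2, 8)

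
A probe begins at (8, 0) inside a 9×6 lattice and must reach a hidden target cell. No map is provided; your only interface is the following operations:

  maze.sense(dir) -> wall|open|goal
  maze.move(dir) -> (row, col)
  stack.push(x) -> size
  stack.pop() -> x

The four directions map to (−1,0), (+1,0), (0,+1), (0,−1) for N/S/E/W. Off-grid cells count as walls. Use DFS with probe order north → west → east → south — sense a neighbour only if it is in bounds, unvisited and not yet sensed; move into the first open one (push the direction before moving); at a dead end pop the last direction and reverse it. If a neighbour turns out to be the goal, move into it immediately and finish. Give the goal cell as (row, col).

==> maze.sense(dir: north)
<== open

==> stack.push(x: north)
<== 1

==> maze.move(dir: north)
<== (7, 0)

==> maze.sense(dir: north)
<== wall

==> maze.sense(dir: east)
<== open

==> stack.push(x: east)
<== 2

==> maze.move(dir: east)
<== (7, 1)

==> maze.sense(dir: north)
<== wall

==> maze.sense(dir: east)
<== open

==> stack.push(x: east)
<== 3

==> maze.move(dir: east)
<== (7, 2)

==> maze.sense(dir: north)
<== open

==> stack.push(x: north)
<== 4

==> maze.move(dir: north)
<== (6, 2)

==> maze.sense(dir: north)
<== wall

==> maze.sense(dir: east)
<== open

==> stack.push(x: east)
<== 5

==> maze.move(dir: east)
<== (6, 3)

==> maze.sense(dir: north)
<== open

==> stack.push(x: north)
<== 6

==> maze.move(dir: north)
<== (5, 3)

==> maze.sense(dir: north)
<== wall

==> maze.sense(dir: east)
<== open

==> stack.push(x: east)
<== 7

==> maze.move(dir: east)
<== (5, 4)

==> maze.sense(dir: north)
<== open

==> stack.push(x: north)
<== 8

==> maze.move(dir: north)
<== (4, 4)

==> maze.sense(dir: north)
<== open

==> stack.push(x: north)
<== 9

==> maze.move(dir: north)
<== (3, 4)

==> maze.sense(dir: north)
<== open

==> stack.push(x: north)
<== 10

==> maze.move(dir: north)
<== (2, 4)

==> maze.sense(dir: north)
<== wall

==> maze.sense(dir: west)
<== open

==> stack.push(x: west)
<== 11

==> maze.move(dir: west)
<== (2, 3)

==> maze.sense(dir: north)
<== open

==> stack.push(x: north)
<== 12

==> maze.move(dir: north)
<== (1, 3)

==> maze.sense(dir: north)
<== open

==> stack.push(x: north)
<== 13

==> maze.move(dir: north)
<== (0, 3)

==> maze.sense(dir: west)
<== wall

==> maze.sense(dir: east)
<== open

==> stack.push(x: east)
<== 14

==> maze.move(dir: east)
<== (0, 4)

==> maze.sense(dir: east)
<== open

==> stack.push(x: east)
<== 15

==> maze.move(dir: east)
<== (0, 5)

==> maze.sense(dir: south)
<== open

==> stack.push(x: south)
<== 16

==> maze.move(dir: south)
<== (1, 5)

==> maze.sense(dir: south)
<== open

==> stack.push(x: south)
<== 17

==> maze.move(dir: south)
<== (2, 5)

==> maze.sense(dir: south)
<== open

==> stack.push(x: south)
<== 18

==> maze.move(dir: south)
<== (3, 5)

==> maze.sense(dir: south)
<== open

==> stack.push(x: south)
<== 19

==> maze.move(dir: south)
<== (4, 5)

==> maze.sense(dir: south)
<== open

==> stack.push(x: south)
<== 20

==> maze.move(dir: south)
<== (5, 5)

==> maze.sense(dir: south)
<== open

==> stack.push(x: south)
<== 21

==> maze.move(dir: south)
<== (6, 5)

==> maze.sense(dir: west)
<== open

==> stack.push(x: west)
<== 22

==> maze.move(dir: west)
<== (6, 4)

==> maze.sense(dir: south)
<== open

==> stack.push(x: south)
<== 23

==> maze.move(dir: south)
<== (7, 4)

==> maze.sense(dir: west)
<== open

==> stack.push(x: west)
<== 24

==> maze.move(dir: west)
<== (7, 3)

==> maze.sense(dir: south)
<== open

==> stack.push(x: south)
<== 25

==> maze.move(dir: south)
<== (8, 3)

==> maze.sense(dir: west)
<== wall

==> maze.sense(dir: east)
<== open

==> stack.push(x: east)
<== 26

==> maze.move(dir: east)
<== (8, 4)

==> maze.sense(dir: east)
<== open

==> stack.push(x: east)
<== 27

==> maze.move(dir: east)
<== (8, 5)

==> maze.sense(dir: north)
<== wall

==> stack.pop()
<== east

==> maze.move(dir: west)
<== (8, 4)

==> stack.pop()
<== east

==> maze.move(dir: west)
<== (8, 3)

==> stack.pop()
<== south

==> maze.move(dir: north)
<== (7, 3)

==> stack.pop()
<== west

==> maze.move(dir: east)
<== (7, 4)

==> stack.pop()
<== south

==> maze.move(dir: north)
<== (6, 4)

==> stack.pop()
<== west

==> maze.move(dir: east)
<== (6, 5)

==> stack.pop()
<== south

==> maze.move(dir: north)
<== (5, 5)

==> stack.pop()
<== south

==> maze.move(dir: north)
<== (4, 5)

==> stack.pop()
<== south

==> maze.move(dir: north)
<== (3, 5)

==> stack.pop()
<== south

==> maze.move(dir: north)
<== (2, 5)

==> stack.pop()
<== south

==> maze.move(dir: north)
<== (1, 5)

==> stack.pop()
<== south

==> maze.move(dir: north)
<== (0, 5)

==> stack.pop()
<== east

==> maze.move(dir: west)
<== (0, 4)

==> stack.pop()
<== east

==> maze.move(dir: west)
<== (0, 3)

==> stack.pop()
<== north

==> maze.move(dir: south)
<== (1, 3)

==> maze.sense(dir: west)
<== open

==> stack.push(x: west)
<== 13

==> maze.move(dir: west)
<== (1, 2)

==> maze.sense(dir: west)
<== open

==> stack.push(x: west)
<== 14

==> maze.move(dir: west)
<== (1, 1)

==> maze.sense(dir: north)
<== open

==> stack.push(x: north)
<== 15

==> maze.move(dir: north)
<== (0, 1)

==> maze.sense(dir: west)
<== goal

==> maze.move(dir: west)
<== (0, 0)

Answer: (0, 0)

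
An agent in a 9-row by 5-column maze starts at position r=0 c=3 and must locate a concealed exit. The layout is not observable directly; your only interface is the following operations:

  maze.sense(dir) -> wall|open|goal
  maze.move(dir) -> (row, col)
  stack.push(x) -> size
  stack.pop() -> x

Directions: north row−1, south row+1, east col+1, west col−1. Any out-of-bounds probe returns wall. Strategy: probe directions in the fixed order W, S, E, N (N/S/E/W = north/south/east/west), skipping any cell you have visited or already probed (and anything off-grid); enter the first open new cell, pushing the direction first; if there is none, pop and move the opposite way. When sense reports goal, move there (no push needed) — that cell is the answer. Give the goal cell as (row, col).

> maze.sense west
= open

> stack.push west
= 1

> maze.move west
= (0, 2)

> maze.sense west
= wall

> maze.sense south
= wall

> stack.pop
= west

> maze.move east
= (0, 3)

> maze.sense south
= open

> stack.push south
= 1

> maze.move south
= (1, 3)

> maze.sense south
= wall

> maze.sense east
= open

> stack.push east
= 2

> maze.move east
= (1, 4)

> maze.sense south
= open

> stack.push south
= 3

> maze.move south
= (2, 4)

> maze.sense south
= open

> stack.push south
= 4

> maze.move south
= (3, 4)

> maze.sense west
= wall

> maze.sense south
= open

> stack.push south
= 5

> maze.move south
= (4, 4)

> maze.sense west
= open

> stack.push west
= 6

> maze.move west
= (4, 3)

> maze.sense west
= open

> stack.push west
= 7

> maze.move west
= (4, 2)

> maze.sense west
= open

> stack.push west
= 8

> maze.move west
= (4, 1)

> maze.sense west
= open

> stack.push west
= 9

> maze.move west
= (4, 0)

> maze.sense south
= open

> stack.push south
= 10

> maze.move south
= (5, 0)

> maze.sense south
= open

> stack.push south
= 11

> maze.move south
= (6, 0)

> maze.sense south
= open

> stack.push south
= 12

> maze.move south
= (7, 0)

> maze.sense south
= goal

> maze.move south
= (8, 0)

Answer: (8, 0)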